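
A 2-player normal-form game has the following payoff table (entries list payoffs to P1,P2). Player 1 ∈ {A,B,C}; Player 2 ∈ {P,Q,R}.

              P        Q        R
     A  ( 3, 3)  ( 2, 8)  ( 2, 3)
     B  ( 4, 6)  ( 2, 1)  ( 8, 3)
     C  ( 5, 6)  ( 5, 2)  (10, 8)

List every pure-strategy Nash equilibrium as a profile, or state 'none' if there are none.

PSNE = {(C,R)}

(A,P): not NE [P1→C gives 5>3; P2→Q gives 8>3]
(A,Q): not NE [P1→C gives 5>2]
(A,R): not NE [P1→C gives 10>2; P2→Q gives 8>3]
(B,P): not NE [P1→C gives 5>4]
(B,Q): not NE [P1→C gives 5>2; P2→P gives 6>1]
(B,R): not NE [P1→C gives 10>8; P2→P gives 6>3]
(C,P): not NE [P2→R gives 8>6]
(C,Q): not NE [P2→R gives 8>2]
(C,R): NE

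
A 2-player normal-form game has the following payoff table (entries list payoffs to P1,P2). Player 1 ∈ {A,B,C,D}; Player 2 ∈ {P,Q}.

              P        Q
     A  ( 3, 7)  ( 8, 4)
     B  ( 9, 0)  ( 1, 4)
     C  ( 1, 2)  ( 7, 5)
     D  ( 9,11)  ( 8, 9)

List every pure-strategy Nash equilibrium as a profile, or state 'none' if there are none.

(A,P): not NE [P1→D gives 9>3]
(A,Q): not NE [P2→P gives 7>4]
(B,P): not NE [P2→Q gives 4>0]
(B,Q): not NE [P1→D gives 8>1]
(C,P): not NE [P1→D gives 9>1; P2→Q gives 5>2]
(C,Q): not NE [P1→D gives 8>7]
(D,P): NE
(D,Q): not NE [P2→P gives 11>9]

Nash profiles: (D,P)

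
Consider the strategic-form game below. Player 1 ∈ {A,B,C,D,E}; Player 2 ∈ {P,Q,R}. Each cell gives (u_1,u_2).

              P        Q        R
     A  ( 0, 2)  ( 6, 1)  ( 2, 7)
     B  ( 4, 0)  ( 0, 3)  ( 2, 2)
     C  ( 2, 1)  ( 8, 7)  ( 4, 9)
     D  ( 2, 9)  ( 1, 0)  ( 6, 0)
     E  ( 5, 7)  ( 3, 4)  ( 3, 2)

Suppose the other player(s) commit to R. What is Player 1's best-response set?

BR_1 = {D}

u_1(A vs R) = 2
u_1(B vs R) = 2
u_1(C vs R) = 4
u_1(D vs R) = 6
u_1(E vs R) = 3
max payoff 6 at {D}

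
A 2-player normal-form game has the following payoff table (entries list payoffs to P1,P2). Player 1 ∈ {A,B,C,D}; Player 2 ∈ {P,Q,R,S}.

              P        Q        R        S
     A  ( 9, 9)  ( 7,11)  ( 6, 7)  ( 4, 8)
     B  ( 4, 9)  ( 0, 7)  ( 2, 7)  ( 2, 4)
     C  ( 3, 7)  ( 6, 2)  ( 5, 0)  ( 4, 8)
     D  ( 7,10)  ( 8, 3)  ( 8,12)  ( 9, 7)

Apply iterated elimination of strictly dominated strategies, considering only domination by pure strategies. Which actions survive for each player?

P1 drop B (A beats it: P:9>4 Q:7>0 R:6>2 S:4>2)
P1 drop C (D beats it: P:7>3 Q:8>6 R:8>5 S:9>4)
P2 drop S (P beats it: A:9>8 D:10>7)
P1→{A,D} P2→{P,Q,R}

Remaining: P1:{A,D} P2:{P,Q,R}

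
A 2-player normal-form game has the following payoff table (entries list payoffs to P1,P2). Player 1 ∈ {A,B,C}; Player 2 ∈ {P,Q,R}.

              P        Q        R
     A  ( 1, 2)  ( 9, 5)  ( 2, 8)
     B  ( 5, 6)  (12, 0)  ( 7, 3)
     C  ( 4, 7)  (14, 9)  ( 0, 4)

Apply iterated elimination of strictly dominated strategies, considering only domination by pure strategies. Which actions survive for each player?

IESDS → P1:{B,C} P2:{P,Q}

P1 drop A (B beats it: P:5>1 Q:12>9 R:7>2)
P2 drop R (P beats it: B:6>3 C:7>4)
P1→{B,C} P2→{P,Q}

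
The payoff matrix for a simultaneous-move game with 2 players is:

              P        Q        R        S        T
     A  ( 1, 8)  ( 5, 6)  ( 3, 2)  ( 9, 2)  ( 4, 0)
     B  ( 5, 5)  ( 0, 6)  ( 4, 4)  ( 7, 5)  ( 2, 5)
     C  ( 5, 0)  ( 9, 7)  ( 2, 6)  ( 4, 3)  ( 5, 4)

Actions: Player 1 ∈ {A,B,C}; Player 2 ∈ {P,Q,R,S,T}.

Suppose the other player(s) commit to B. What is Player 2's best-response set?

BR_2 = {Q}

u_2(P vs B) = 5
u_2(Q vs B) = 6
u_2(R vs B) = 4
u_2(S vs B) = 5
u_2(T vs B) = 5
max payoff 6 at {Q}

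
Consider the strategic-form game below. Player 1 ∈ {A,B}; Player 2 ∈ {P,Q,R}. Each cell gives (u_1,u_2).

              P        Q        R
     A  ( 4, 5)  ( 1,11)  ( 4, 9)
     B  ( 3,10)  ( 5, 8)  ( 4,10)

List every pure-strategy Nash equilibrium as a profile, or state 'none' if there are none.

NE set: (B,R)

(A,P): not NE [P2→Q gives 11>5]
(A,Q): not NE [P1→B gives 5>1]
(A,R): not NE [P2→Q gives 11>9]
(B,P): not NE [P1→A gives 4>3]
(B,Q): not NE [P2→R gives 10>8]
(B,R): NE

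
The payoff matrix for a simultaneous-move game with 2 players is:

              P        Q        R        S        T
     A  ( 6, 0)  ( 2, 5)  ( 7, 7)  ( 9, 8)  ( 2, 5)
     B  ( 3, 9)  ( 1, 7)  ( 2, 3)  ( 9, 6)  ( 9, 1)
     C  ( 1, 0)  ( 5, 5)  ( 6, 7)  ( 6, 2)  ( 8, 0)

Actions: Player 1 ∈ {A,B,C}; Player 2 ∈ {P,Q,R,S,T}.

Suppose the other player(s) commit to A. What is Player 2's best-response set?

BR_2 = {S}

u_2(P vs A) = 0
u_2(Q vs A) = 5
u_2(R vs A) = 7
u_2(S vs A) = 8
u_2(T vs A) = 5
max payoff 8 at {S}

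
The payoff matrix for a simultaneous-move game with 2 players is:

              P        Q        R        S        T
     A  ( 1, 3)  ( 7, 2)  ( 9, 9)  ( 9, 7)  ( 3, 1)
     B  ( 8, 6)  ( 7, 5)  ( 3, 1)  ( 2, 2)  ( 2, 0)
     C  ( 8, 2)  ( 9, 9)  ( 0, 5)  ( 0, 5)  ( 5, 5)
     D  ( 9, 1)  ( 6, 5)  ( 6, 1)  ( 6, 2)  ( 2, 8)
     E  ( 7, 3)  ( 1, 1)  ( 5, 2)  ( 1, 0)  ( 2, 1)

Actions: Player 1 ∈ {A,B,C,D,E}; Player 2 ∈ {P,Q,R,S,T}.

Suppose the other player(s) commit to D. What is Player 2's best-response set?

P2 best: {T}

u_2(P vs D) = 1
u_2(Q vs D) = 5
u_2(R vs D) = 1
u_2(S vs D) = 2
u_2(T vs D) = 8
max payoff 8 at {T}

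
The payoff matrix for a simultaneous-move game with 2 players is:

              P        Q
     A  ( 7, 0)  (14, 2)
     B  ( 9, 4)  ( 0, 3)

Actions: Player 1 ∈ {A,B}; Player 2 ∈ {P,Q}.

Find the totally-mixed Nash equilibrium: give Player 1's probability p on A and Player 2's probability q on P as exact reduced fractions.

P1 indiff ⇒ q·7+(1-q)·14 = q·9+(1-q)·0 ⇒ q(-2) = (1-q)(-14) ⇒ q = 7/8
P2 indiff ⇒ p·0+(1-p)·4 = p·2+(1-p)·3 ⇒ p(-2) = (1-p)(-1) ⇒ p = 1/3

p=1/3, q=7/8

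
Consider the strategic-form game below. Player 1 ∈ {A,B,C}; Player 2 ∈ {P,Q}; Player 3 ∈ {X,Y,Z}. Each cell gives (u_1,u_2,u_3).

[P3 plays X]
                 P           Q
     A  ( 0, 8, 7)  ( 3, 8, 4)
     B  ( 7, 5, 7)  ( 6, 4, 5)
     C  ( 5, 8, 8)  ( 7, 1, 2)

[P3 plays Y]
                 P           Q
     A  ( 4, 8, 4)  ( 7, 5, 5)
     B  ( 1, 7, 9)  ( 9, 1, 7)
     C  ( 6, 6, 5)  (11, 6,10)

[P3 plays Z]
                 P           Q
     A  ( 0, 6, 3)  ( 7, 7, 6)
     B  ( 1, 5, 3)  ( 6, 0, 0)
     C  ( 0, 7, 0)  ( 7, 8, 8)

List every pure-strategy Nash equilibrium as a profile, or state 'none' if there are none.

PSNE = {(A,Q,Z), (C,Q,Y)}

(A,P,X): not NE [P1→B gives 7>0]
(A,P,Y): not NE [P1→C gives 6>4; P3→X gives 7>4]
(A,P,Z): not NE [P1→B gives 1>0; P2→Q gives 7>6; P3→X gives 7>3]
(A,Q,X): not NE [P1→C gives 7>3; P3→Z gives 6>4]
(A,Q,Y): not NE [P1→C gives 11>7; P2→P gives 8>5; P3→Z gives 6>5]
(A,Q,Z): NE
(B,P,X): not NE [P3→Y gives 9>7]
(B,P,Y): not NE [P1→C gives 6>1]
(B,P,Z): not NE [P3→Y gives 9>3]
(B,Q,X): not NE [P1→C gives 7>6; P2→P gives 5>4; P3→Y gives 7>5]
(B,Q,Y): not NE [P1→C gives 11>9; P2→P gives 7>1]
(B,Q,Z): not NE [P1→C gives 7>6; P2→P gives 5>0; P3→Y gives 7>0]
(C,P,X): not NE [P1→B gives 7>5]
(C,P,Y): not NE [P3→X gives 8>5]
(C,P,Z): not NE [P1→B gives 1>0; P2→Q gives 8>7; P3→X gives 8>0]
(C,Q,X): not NE [P2→P gives 8>1; P3→Y gives 10>2]
(C,Q,Y): NE
(C,Q,Z): not NE [P3→Y gives 10>8]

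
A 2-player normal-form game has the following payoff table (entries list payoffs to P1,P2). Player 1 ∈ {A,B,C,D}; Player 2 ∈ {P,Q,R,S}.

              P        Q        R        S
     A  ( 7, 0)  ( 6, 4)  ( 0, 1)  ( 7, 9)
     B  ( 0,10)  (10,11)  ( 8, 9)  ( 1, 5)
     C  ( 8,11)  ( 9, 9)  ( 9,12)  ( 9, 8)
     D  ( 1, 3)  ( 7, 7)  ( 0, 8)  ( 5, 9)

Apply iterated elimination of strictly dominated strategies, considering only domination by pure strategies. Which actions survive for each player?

Remaining: P1:{B,C} P2:{P,Q,R}

P1 drop A (C beats it: P:8>7 Q:9>6 R:9>0 S:9>7)
P1 drop D (C beats it: P:8>1 Q:9>7 R:9>0 S:9>5)
P2 drop S (P beats it: B:10>5 C:11>8)
P1→{B,C} P2→{P,Q,R}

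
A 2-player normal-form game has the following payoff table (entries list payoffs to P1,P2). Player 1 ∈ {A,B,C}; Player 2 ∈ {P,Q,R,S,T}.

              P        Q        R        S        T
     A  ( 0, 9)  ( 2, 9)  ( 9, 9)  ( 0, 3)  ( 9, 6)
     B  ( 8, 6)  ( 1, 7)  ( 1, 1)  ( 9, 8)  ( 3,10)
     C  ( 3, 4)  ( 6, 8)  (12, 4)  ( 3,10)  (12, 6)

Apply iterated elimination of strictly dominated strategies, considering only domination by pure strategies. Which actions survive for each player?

P1 drop A (C beats it: P:3>0 Q:6>2 R:12>9 S:3>0 T:12>9)
P2 drop P (Q beats it: B:7>6 C:8>4)
P2 drop Q (S beats it: B:8>7 C:10>8)
P2 drop R (S beats it: B:8>1 C:10>4)
P1→{B,C} P2→{S,T}

IESDS → P1:{B,C} P2:{S,T}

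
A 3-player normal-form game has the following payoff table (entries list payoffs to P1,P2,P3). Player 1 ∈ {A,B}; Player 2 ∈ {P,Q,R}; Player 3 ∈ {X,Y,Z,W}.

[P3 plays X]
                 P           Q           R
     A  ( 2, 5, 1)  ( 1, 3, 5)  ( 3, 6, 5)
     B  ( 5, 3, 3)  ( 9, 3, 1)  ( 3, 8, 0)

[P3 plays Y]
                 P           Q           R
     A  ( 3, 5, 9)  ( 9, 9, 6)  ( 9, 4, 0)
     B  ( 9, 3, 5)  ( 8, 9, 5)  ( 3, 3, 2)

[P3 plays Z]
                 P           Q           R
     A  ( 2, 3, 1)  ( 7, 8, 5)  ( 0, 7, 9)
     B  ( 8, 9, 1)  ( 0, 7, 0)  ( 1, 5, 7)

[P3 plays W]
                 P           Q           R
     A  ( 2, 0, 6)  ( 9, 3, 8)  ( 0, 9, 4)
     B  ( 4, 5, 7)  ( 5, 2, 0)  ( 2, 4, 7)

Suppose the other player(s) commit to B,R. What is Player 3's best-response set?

BR_3 = {Z,W}

u_3(X vs B,R) = 0
u_3(Y vs B,R) = 2
u_3(Z vs B,R) = 7
u_3(W vs B,R) = 7
max payoff 7 at {Z,W}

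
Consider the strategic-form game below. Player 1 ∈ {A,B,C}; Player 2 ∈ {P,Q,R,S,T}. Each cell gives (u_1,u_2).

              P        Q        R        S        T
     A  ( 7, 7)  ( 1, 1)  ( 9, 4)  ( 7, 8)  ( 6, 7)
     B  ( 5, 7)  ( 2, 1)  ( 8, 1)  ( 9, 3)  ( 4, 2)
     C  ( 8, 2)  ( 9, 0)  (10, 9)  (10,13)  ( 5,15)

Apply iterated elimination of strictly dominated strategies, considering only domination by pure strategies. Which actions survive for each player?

P1 drop B (C beats it: P:8>5 Q:9>2 R:10>8 S:10>9 T:5>4)
P2 drop P (S beats it: A:8>7 C:13>2)
P2 drop Q (R beats it: A:4>1 C:9>0)
P2 drop R (S beats it: A:8>4 C:13>9)
P1→{A,C} P2→{S,T}

Survivors P1:{A,C} P2:{S,T}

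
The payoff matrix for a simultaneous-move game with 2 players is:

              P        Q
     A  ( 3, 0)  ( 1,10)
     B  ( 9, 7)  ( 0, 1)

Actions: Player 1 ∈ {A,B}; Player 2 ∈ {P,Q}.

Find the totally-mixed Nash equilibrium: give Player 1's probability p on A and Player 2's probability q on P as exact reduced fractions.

P1 mixes 3/8 on A; P2 mixes 1/7 on P

P1 indiff ⇒ q·3+(1-q)·1 = q·9+(1-q)·0 ⇒ q(-6) = (1-q)(-1) ⇒ q = 1/7
P2 indiff ⇒ p·0+(1-p)·7 = p·10+(1-p)·1 ⇒ p(-10) = (1-p)(-6) ⇒ p = 3/8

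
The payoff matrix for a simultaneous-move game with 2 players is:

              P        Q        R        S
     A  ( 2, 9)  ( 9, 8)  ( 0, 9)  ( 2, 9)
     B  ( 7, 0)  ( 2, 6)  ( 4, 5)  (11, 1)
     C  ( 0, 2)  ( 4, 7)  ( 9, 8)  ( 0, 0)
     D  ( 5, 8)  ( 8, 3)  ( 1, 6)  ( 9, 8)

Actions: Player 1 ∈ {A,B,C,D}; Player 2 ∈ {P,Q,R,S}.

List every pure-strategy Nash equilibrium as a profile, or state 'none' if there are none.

PSNE = {(C,R)}

(A,P): not NE [P1→B gives 7>2]
(A,Q): not NE [P2→S gives 9>8]
(A,R): not NE [P1→C gives 9>0]
(A,S): not NE [P1→B gives 11>2]
(B,P): not NE [P2→Q gives 6>0]
(B,Q): not NE [P1→A gives 9>2]
(B,R): not NE [P1→C gives 9>4; P2→Q gives 6>5]
(B,S): not NE [P2→Q gives 6>1]
(C,P): not NE [P1→B gives 7>0; P2→R gives 8>2]
(C,Q): not NE [P1→A gives 9>4; P2→R gives 8>7]
(C,R): NE
(C,S): not NE [P1→B gives 11>0; P2→R gives 8>0]
(D,P): not NE [P1→B gives 7>5]
(D,Q): not NE [P1→A gives 9>8; P2→S gives 8>3]
(D,R): not NE [P1→C gives 9>1; P2→S gives 8>6]
(D,S): not NE [P1→B gives 11>9]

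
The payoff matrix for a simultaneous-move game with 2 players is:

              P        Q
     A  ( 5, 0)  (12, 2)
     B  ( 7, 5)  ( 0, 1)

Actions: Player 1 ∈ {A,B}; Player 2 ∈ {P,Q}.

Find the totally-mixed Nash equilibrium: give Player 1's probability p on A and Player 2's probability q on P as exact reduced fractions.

p=2/3, q=6/7

P1 indiff ⇒ q·5+(1-q)·12 = q·7+(1-q)·0 ⇒ q(-2) = (1-q)(-12) ⇒ q = 6/7
P2 indiff ⇒ p·0+(1-p)·5 = p·2+(1-p)·1 ⇒ p(-2) = (1-p)(-4) ⇒ p = 2/3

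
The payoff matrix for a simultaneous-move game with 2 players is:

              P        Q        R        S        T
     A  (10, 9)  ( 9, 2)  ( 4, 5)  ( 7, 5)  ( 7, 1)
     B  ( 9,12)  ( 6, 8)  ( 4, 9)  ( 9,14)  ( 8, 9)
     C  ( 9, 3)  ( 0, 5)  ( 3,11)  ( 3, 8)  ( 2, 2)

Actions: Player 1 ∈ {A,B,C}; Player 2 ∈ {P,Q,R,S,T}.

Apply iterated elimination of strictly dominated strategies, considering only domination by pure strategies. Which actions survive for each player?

P1 drop C (A beats it: P:10>9 Q:9>0 R:4>3 S:7>3 T:7>2)
P2 drop Q (P beats it: A:9>2 B:12>8)
P2 drop R (P beats it: A:9>5 B:12>9)
P2 drop T (P beats it: A:9>1 B:12>9)
P1→{A,B} P2→{P,S}

Survivors P1:{A,B} P2:{P,S}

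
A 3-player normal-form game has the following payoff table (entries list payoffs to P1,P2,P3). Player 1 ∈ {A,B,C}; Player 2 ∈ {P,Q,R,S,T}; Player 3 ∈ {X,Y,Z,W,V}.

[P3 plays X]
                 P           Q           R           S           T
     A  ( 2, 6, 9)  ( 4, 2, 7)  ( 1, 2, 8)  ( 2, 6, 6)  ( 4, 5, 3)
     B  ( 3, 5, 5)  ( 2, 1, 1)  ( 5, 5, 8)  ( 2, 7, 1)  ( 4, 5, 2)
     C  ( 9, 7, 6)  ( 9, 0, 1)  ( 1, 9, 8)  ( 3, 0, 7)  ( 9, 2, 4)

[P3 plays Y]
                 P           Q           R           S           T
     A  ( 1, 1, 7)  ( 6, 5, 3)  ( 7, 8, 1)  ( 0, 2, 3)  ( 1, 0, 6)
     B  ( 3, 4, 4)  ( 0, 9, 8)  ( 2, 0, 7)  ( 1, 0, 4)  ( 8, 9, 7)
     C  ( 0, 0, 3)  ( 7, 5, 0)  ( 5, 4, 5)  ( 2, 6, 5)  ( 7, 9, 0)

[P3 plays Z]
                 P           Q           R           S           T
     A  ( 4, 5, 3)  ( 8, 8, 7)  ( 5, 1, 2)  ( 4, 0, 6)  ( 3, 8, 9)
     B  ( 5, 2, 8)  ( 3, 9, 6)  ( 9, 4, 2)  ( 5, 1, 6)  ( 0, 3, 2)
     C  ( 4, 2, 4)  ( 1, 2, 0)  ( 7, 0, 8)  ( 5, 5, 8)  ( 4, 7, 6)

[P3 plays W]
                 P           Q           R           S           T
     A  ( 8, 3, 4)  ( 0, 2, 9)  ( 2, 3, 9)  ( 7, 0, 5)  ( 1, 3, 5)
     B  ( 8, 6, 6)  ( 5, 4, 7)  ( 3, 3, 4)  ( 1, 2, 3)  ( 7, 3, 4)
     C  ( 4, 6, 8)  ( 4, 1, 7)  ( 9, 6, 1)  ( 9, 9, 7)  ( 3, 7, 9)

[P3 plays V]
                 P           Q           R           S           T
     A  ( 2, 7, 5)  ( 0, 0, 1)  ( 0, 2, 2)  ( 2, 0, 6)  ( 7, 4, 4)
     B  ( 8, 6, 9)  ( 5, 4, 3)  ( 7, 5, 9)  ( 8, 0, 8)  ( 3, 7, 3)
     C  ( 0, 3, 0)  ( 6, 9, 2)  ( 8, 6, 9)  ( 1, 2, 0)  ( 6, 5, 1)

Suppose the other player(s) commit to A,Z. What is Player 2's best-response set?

u_2(P vs A,Z) = 5
u_2(Q vs A,Z) = 8
u_2(R vs A,Z) = 1
u_2(S vs A,Z) = 0
u_2(T vs A,Z) = 8
max payoff 8 at {Q,T}

BR_2 = {Q,T}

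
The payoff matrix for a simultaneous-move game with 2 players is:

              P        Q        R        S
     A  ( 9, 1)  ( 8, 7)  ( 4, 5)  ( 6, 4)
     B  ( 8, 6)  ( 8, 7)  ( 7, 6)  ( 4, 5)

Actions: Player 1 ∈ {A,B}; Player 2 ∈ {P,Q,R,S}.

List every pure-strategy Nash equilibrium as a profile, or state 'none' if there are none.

(A,P): not NE [P2→Q gives 7>1]
(A,Q): NE
(A,R): not NE [P1→B gives 7>4; P2→Q gives 7>5]
(A,S): not NE [P2→Q gives 7>4]
(B,P): not NE [P1→A gives 9>8; P2→Q gives 7>6]
(B,Q): NE
(B,R): not NE [P2→Q gives 7>6]
(B,S): not NE [P1→A gives 6>4; P2→Q gives 7>5]

NE set: (A,Q), (B,Q)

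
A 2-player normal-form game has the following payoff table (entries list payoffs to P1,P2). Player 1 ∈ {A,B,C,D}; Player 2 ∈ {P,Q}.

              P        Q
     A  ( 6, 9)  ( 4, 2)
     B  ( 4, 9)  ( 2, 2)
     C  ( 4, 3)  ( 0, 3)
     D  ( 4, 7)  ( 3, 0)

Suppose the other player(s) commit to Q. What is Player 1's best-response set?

P1 best: {A}

u_1(A vs Q) = 4
u_1(B vs Q) = 2
u_1(C vs Q) = 0
u_1(D vs Q) = 3
max payoff 4 at {A}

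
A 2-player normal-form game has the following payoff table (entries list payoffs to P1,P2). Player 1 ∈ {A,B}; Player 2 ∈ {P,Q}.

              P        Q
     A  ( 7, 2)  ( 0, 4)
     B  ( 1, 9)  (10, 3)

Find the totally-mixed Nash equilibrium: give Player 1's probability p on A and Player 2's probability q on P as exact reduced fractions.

(p,q) = (3/4, 5/8)

P1 indiff ⇒ q·7+(1-q)·0 = q·1+(1-q)·10 ⇒ q(6) = (1-q)(10) ⇒ q = 5/8
P2 indiff ⇒ p·2+(1-p)·9 = p·4+(1-p)·3 ⇒ p(-2) = (1-p)(-6) ⇒ p = 3/4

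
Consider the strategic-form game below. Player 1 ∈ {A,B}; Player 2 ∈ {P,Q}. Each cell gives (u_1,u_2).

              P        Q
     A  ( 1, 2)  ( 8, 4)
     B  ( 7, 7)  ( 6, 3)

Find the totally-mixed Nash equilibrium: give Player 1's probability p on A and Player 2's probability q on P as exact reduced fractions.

P1 indiff ⇒ q·1+(1-q)·8 = q·7+(1-q)·6 ⇒ q(-6) = (1-q)(-2) ⇒ q = 1/4
P2 indiff ⇒ p·2+(1-p)·7 = p·4+(1-p)·3 ⇒ p(-2) = (1-p)(-4) ⇒ p = 2/3

P1 mixes 2/3 on A; P2 mixes 1/4 on P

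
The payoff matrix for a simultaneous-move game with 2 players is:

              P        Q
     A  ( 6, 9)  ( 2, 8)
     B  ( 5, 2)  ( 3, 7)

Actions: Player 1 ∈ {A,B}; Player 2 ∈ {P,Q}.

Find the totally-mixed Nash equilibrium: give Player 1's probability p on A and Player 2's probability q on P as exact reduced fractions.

p=5/6, q=1/2

P1 indiff ⇒ q·6+(1-q)·2 = q·5+(1-q)·3 ⇒ q(1) = (1-q)(1) ⇒ q = 1/2
P2 indiff ⇒ p·9+(1-p)·2 = p·8+(1-p)·7 ⇒ p(1) = (1-p)(5) ⇒ p = 5/6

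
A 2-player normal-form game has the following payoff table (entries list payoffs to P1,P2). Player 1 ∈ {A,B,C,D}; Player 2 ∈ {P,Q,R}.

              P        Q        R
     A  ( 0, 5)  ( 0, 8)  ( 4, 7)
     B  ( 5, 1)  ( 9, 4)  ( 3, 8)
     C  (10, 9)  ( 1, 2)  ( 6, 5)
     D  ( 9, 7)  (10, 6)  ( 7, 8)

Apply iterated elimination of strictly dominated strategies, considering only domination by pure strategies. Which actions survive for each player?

IESDS → P1:{C,D} P2:{P,R}

P1 drop A (C beats it: P:10>0 Q:1>0 R:6>4)
P1 drop B (D beats it: P:9>5 Q:10>9 R:7>3)
P2 drop Q (P beats it: C:9>2 D:7>6)
P1→{C,D} P2→{P,R}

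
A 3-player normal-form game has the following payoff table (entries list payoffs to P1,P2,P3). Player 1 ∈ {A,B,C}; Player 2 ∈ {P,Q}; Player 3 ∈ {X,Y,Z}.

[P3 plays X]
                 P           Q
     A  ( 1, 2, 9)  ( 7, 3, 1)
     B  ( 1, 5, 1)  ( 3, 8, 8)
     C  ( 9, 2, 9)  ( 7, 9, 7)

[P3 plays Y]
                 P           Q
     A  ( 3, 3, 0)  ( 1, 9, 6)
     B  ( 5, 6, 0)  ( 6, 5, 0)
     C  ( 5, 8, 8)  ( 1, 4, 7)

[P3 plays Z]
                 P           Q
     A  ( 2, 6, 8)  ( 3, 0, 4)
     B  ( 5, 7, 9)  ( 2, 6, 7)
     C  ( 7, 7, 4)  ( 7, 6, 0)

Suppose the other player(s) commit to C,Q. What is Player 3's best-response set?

u_3(X vs C,Q) = 7
u_3(Y vs C,Q) = 7
u_3(Z vs C,Q) = 0
max payoff 7 at {X,Y}

P3 best: {X,Y}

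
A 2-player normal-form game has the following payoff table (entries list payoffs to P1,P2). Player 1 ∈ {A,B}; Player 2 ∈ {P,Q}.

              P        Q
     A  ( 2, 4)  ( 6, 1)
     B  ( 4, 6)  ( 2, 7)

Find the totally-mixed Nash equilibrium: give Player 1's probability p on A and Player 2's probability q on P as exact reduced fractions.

p=1/4, q=2/3

P1 indiff ⇒ q·2+(1-q)·6 = q·4+(1-q)·2 ⇒ q(-2) = (1-q)(-4) ⇒ q = 2/3
P2 indiff ⇒ p·4+(1-p)·6 = p·1+(1-p)·7 ⇒ p(3) = (1-p)(1) ⇒ p = 1/4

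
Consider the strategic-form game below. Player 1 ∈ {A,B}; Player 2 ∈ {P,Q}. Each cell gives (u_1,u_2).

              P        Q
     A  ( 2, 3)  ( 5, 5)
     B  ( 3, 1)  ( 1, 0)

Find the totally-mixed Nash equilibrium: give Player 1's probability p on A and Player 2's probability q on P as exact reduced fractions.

P1 indiff ⇒ q·2+(1-q)·5 = q·3+(1-q)·1 ⇒ q(-1) = (1-q)(-4) ⇒ q = 4/5
P2 indiff ⇒ p·3+(1-p)·1 = p·5+(1-p)·0 ⇒ p(-2) = (1-p)(-1) ⇒ p = 1/3

p=1/3, q=4/5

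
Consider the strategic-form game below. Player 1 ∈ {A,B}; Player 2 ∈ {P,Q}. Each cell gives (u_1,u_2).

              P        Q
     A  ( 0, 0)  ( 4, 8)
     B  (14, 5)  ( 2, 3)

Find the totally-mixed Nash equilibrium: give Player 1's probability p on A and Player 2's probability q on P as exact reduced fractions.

P1 mixes 1/5 on A; P2 mixes 1/8 on P

P1 indiff ⇒ q·0+(1-q)·4 = q·14+(1-q)·2 ⇒ q(-14) = (1-q)(-2) ⇒ q = 1/8
P2 indiff ⇒ p·0+(1-p)·5 = p·8+(1-p)·3 ⇒ p(-8) = (1-p)(-2) ⇒ p = 1/5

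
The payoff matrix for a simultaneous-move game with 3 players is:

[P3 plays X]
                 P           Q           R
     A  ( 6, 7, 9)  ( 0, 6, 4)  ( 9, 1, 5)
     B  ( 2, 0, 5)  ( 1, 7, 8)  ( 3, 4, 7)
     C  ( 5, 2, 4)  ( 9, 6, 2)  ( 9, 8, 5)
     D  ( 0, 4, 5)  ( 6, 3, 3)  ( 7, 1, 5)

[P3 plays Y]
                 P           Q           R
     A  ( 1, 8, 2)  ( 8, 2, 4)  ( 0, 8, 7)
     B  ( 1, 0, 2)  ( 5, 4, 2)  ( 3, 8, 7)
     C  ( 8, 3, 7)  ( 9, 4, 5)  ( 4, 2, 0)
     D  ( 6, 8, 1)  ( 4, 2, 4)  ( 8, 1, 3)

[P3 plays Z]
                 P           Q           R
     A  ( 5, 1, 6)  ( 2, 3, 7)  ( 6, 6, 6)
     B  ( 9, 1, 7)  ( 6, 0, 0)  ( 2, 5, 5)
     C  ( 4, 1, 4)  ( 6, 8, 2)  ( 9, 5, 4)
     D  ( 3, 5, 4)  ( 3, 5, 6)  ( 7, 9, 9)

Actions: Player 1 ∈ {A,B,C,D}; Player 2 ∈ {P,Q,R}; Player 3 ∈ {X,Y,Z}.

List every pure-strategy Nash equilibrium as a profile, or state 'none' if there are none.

(A,P,X): NE
(A,P,Y): not NE [P1→C gives 8>1; P3→X gives 9>2]
(A,P,Z): not NE [P1→B gives 9>5; P2→R gives 6>1; P3→X gives 9>6]
(A,Q,X): not NE [P1→C gives 9>0; P2→P gives 7>6; P3→Z gives 7>4]
(A,Q,Y): not NE [P1→C gives 9>8; P2→R gives 8>2; P3→Z gives 7>4]
(A,Q,Z): not NE [P1→C gives 6>2; P2→R gives 6>3]
(A,R,X): not NE [P2→P gives 7>1; P3→Y gives 7>5]
(A,R,Y): not NE [P1→D gives 8>0]
(A,R,Z): not NE [P1→C gives 9>6; P3→Y gives 7>6]
(B,P,X): not NE [P1→A gives 6>2; P2→Q gives 7>0; P3→Z gives 7>5]
(B,P,Y): not NE [P1→C gives 8>1; P2→R gives 8>0; P3→Z gives 7>2]
(B,P,Z): not NE [P2→R gives 5>1]
(B,Q,X): not NE [P1→C gives 9>1]
(B,Q,Y): not NE [P1→C gives 9>5; P2→R gives 8>4; P3→X gives 8>2]
(B,Q,Z): not NE [P2→R gives 5>0; P3→X gives 8>0]
(B,R,X): not NE [P1→C gives 9>3; P2→Q gives 7>4]
(B,R,Y): not NE [P1→D gives 8>3]
(B,R,Z): not NE [P1→C gives 9>2; P3→Y gives 7>5]
(C,P,X): not NE [P1→A gives 6>5; P2→R gives 8>2; P3→Y gives 7>4]
(C,P,Y): not NE [P2→Q gives 4>3]
(C,P,Z): not NE [P1→B gives 9>4; P2→Q gives 8>1; P3→Y gives 7>4]
(C,Q,X): not NE [P2→R gives 8>6; P3→Y gives 5>2]
(C,Q,Y): NE
(C,Q,Z): not NE [P3→Y gives 5>2]
(C,R,X): NE
(C,R,Y): not NE [P1→D gives 8>4; P2→Q gives 4>2; P3→X gives 5>0]
(C,R,Z): not NE [P2→Q gives 8>5; P3→X gives 5>4]
(D,P,X): not NE [P1→A gives 6>0]
(D,P,Y): not NE [P1→C gives 8>6; P3→X gives 5>1]
(D,P,Z): not NE [P1→B gives 9>3; P2→R gives 9>5; P3→X gives 5>4]
(D,Q,X): not NE [P1→C gives 9>6; P2→P gives 4>3; P3→Z gives 6>3]
(D,Q,Y): not NE [P1→C gives 9>4; P2→P gives 8>2; P3→Z gives 6>4]
(D,Q,Z): not NE [P1→C gives 6>3; P2→R gives 9>5]
(D,R,X): not NE [P1→C gives 9>7; P2→P gives 4>1; P3→Z gives 9>5]
(D,R,Y): not NE [P2→P gives 8>1; P3→Z gives 9>3]
(D,R,Z): not NE [P1→C gives 9>7]

NE set: (A,P,X), (C,Q,Y), (C,R,X)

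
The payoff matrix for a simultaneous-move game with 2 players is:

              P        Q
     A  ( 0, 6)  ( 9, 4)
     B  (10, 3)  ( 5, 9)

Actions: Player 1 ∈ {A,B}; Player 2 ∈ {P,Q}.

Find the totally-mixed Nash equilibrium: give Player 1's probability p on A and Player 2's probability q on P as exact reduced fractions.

P1 indiff ⇒ q·0+(1-q)·9 = q·10+(1-q)·5 ⇒ q(-10) = (1-q)(-4) ⇒ q = 2/7
P2 indiff ⇒ p·6+(1-p)·3 = p·4+(1-p)·9 ⇒ p(2) = (1-p)(6) ⇒ p = 3/4

(p,q) = (3/4, 2/7)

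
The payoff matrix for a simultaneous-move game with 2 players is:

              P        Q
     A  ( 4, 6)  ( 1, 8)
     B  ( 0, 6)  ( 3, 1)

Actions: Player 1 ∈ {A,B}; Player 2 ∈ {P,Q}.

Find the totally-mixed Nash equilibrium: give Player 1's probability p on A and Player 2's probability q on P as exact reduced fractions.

p=5/7, q=1/3

P1 indiff ⇒ q·4+(1-q)·1 = q·0+(1-q)·3 ⇒ q(4) = (1-q)(2) ⇒ q = 1/3
P2 indiff ⇒ p·6+(1-p)·6 = p·8+(1-p)·1 ⇒ p(-2) = (1-p)(-5) ⇒ p = 5/7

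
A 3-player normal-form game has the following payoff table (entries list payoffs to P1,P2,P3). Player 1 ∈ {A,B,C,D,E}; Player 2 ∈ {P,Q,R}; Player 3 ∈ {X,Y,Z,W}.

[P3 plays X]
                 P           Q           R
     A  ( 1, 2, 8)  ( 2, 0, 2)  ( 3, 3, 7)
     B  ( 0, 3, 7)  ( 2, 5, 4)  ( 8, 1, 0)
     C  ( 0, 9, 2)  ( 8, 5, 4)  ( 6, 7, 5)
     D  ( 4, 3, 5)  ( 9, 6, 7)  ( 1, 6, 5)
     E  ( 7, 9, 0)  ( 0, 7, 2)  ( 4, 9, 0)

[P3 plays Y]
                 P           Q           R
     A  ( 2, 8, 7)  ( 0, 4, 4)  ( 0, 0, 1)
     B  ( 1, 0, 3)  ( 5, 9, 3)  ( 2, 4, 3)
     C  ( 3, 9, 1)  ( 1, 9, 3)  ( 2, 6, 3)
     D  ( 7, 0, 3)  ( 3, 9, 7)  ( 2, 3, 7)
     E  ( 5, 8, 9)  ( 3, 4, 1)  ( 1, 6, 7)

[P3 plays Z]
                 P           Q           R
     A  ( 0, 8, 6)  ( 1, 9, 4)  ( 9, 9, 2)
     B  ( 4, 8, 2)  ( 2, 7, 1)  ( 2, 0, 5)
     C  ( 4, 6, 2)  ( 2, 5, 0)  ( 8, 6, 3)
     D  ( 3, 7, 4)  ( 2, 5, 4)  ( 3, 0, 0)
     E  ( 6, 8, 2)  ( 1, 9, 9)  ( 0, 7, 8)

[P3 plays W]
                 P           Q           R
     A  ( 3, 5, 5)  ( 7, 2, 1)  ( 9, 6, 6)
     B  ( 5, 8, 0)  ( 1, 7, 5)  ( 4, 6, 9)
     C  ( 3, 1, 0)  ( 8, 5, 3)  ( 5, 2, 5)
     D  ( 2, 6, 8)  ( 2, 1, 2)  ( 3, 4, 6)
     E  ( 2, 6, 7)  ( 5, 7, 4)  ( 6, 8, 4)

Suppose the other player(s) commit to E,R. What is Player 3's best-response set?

u_3(X vs E,R) = 0
u_3(Y vs E,R) = 7
u_3(Z vs E,R) = 8
u_3(W vs E,R) = 4
max payoff 8 at {Z}

argmax u_3 = {Z}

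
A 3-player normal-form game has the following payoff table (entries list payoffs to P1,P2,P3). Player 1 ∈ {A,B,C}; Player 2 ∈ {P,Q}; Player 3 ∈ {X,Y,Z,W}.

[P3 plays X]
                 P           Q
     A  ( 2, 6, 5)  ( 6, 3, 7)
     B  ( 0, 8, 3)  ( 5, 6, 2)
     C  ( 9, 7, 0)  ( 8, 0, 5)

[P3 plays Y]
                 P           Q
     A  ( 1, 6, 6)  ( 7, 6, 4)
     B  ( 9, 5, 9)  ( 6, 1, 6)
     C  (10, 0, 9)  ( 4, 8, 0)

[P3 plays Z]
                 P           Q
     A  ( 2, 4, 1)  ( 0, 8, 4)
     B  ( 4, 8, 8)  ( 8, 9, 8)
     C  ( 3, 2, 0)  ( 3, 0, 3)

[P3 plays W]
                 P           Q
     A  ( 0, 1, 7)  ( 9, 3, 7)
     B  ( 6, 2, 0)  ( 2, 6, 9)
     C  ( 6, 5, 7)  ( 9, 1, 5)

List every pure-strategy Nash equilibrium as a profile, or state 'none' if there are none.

(A,P,X): not NE [P1→C gives 9>2; P3→W gives 7>5]
(A,P,Y): not NE [P1→C gives 10>1; P3→W gives 7>6]
(A,P,Z): not NE [P1→B gives 4>2; P2→Q gives 8>4; P3→W gives 7>1]
(A,P,W): not NE [P1→C gives 6>0; P2→Q gives 3>1]
(A,Q,X): not NE [P1→C gives 8>6; P2→P gives 6>3]
(A,Q,Y): not NE [P3→W gives 7>4]
(A,Q,Z): not NE [P1→B gives 8>0; P3→W gives 7>4]
(A,Q,W): NE
(B,P,X): not NE [P1→C gives 9>0; P3→Y gives 9>3]
(B,P,Y): not NE [P1→C gives 10>9]
(B,P,Z): not NE [P2→Q gives 9>8; P3→Y gives 9>8]
(B,P,W): not NE [P2→Q gives 6>2; P3→Y gives 9>0]
(B,Q,X): not NE [P1→C gives 8>5; P2→P gives 8>6; P3→W gives 9>2]
(B,Q,Y): not NE [P1→A gives 7>6; P2→P gives 5>1; P3→W gives 9>6]
(B,Q,Z): not NE [P3→W gives 9>8]
(B,Q,W): not NE [P1→C gives 9>2]
(C,P,X): not NE [P3→Y gives 9>0]
(C,P,Y): not NE [P2→Q gives 8>0]
(C,P,Z): not NE [P1→B gives 4>3; P3→Y gives 9>0]
(C,P,W): not NE [P3→Y gives 9>7]
(C,Q,X): not NE [P2→P gives 7>0]
(C,Q,Y): not NE [P1→A gives 7>4; P3→W gives 5>0]
(C,Q,Z): not NE [P1→B gives 8>3; P2→P gives 2>0; P3→W gives 5>3]
(C,Q,W): not NE [P2→P gives 5>1]

NE set: (A,Q,W)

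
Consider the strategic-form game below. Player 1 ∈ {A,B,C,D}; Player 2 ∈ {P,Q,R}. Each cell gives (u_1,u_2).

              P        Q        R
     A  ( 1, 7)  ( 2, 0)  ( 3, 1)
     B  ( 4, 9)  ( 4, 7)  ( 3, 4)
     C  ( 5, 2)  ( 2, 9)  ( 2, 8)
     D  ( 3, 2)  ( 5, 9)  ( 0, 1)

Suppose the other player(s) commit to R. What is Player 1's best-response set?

P1 best: {A,B}

u_1(A vs R) = 3
u_1(B vs R) = 3
u_1(C vs R) = 2
u_1(D vs R) = 0
max payoff 3 at {A,B}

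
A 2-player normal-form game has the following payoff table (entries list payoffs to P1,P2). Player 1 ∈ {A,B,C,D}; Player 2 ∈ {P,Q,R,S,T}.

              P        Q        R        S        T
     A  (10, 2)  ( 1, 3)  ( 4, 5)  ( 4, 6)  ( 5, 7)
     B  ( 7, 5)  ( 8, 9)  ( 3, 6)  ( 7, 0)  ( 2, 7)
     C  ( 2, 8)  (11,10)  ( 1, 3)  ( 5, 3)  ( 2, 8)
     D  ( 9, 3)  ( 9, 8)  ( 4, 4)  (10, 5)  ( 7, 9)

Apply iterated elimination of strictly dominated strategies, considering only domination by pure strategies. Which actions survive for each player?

P1 drop B (D beats it: P:9>7 Q:9>8 R:4>3 S:10>7 T:7>2)
P2 drop P (Q beats it: A:3>2 C:10>8 D:8>3)
P2 drop R (T beats it: A:7>5 C:8>3 D:9>4)
P1 drop A (D beats it: Q:9>1 S:10>4 T:7>5)
P2 drop S (Q beats it: C:10>3 D:8>5)
P1→{C,D} P2→{Q,T}

Remaining: P1:{C,D} P2:{Q,T}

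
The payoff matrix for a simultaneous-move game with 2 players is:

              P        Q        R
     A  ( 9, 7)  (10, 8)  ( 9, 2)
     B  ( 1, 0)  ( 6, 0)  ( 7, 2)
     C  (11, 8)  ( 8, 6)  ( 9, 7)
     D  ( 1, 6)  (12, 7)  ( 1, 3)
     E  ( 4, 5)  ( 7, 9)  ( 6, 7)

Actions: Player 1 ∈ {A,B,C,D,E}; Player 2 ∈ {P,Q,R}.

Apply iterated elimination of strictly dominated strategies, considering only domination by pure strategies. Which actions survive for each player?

P1 drop B (A beats it: P:9>1 Q:10>6 R:9>7)
P1 drop E (A beats it: P:9>4 Q:10>7 R:9>6)
P2 drop R (P beats it: A:7>2 C:8>7 D:6>3)
P1→{A,C,D} P2→{P,Q}

Remaining: P1:{A,C,D} P2:{P,Q}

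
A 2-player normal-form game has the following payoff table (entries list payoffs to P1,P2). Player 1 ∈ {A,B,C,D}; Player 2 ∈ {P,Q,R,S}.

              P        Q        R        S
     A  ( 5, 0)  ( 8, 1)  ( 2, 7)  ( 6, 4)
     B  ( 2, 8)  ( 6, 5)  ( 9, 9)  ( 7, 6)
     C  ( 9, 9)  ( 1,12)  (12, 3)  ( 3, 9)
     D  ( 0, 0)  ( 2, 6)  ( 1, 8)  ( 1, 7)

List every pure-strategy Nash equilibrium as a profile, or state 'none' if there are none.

(A,P): not NE [P1→C gives 9>5; P2→R gives 7>0]
(A,Q): not NE [P2→R gives 7>1]
(A,R): not NE [P1→C gives 12>2]
(A,S): not NE [P1→B gives 7>6; P2→R gives 7>4]
(B,P): not NE [P1→C gives 9>2; P2→R gives 9>8]
(B,Q): not NE [P1→A gives 8>6; P2→R gives 9>5]
(B,R): not NE [P1→C gives 12>9]
(B,S): not NE [P2→R gives 9>6]
(C,P): not NE [P2→Q gives 12>9]
(C,Q): not NE [P1→A gives 8>1]
(C,R): not NE [P2→Q gives 12>3]
(C,S): not NE [P1→B gives 7>3; P2→Q gives 12>9]
(D,P): not NE [P1→C gives 9>0; P2→R gives 8>0]
(D,Q): not NE [P1→A gives 8>2; P2→R gives 8>6]
(D,R): not NE [P1→C gives 12>1]
(D,S): not NE [P1→B gives 7>1; P2→R gives 8>7]

Equilibria: none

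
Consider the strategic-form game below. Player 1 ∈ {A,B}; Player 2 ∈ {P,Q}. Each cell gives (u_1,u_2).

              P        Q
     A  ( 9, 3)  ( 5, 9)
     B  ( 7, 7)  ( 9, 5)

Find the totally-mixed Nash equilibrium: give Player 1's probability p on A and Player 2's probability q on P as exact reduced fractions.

(p,q) = (1/4, 2/3)

P1 indiff ⇒ q·9+(1-q)·5 = q·7+(1-q)·9 ⇒ q(2) = (1-q)(4) ⇒ q = 2/3
P2 indiff ⇒ p·3+(1-p)·7 = p·9+(1-p)·5 ⇒ p(-6) = (1-p)(-2) ⇒ p = 1/4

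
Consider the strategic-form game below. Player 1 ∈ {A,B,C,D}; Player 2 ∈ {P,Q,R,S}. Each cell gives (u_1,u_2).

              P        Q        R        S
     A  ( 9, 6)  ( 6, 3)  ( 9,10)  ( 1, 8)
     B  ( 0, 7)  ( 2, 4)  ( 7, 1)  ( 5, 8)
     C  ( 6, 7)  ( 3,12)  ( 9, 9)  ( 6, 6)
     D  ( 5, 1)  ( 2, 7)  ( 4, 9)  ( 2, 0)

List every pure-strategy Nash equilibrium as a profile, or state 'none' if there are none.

PSNE = {(A,R)}

(A,P): not NE [P2→R gives 10>6]
(A,Q): not NE [P2→R gives 10>3]
(A,R): NE
(A,S): not NE [P1→C gives 6>1; P2→R gives 10>8]
(B,P): not NE [P1→A gives 9>0; P2→S gives 8>7]
(B,Q): not NE [P1→A gives 6>2; P2→S gives 8>4]
(B,R): not NE [P1→C gives 9>7; P2→S gives 8>1]
(B,S): not NE [P1→C gives 6>5]
(C,P): not NE [P1→A gives 9>6; P2→Q gives 12>7]
(C,Q): not NE [P1→A gives 6>3]
(C,R): not NE [P2→Q gives 12>9]
(C,S): not NE [P2→Q gives 12>6]
(D,P): not NE [P1→A gives 9>5; P2→R gives 9>1]
(D,Q): not NE [P1→A gives 6>2; P2→R gives 9>7]
(D,R): not NE [P1→C gives 9>4]
(D,S): not NE [P1→C gives 6>2; P2→R gives 9>0]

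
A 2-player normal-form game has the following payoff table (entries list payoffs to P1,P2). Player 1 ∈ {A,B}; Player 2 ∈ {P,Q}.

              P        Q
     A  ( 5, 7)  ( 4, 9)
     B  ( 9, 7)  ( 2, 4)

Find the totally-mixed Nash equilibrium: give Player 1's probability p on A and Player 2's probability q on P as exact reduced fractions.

P1 mixes 3/5 on A; P2 mixes 1/3 on P

P1 indiff ⇒ q·5+(1-q)·4 = q·9+(1-q)·2 ⇒ q(-4) = (1-q)(-2) ⇒ q = 1/3
P2 indiff ⇒ p·7+(1-p)·7 = p·9+(1-p)·4 ⇒ p(-2) = (1-p)(-3) ⇒ p = 3/5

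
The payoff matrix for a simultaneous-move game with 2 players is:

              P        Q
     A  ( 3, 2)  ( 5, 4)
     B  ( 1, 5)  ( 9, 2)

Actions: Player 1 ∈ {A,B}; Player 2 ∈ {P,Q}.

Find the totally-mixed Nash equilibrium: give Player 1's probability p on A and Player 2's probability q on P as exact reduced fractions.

P1 mixes 3/5 on A; P2 mixes 2/3 on P

P1 indiff ⇒ q·3+(1-q)·5 = q·1+(1-q)·9 ⇒ q(2) = (1-q)(4) ⇒ q = 2/3
P2 indiff ⇒ p·2+(1-p)·5 = p·4+(1-p)·2 ⇒ p(-2) = (1-p)(-3) ⇒ p = 3/5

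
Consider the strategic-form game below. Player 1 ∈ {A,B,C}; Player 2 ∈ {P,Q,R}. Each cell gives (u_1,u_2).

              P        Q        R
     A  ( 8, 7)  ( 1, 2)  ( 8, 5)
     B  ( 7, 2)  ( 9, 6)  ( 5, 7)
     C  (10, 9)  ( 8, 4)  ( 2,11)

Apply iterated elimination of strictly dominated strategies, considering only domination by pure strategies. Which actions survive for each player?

P2 drop Q (R beats it: A:5>2 B:7>6 C:11>4)
P1 drop B (A beats it: P:8>7 R:8>5)
P1→{A,C} P2→{P,R}

Survivors P1:{A,C} P2:{P,R}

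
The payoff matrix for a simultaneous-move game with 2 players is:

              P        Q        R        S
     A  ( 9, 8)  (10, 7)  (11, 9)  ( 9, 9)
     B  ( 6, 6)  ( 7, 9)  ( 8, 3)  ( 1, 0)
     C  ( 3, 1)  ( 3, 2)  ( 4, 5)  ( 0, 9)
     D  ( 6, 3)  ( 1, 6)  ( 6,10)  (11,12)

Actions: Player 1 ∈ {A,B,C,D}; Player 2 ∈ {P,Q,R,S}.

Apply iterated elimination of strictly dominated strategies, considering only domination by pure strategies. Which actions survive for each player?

IESDS → P1:{A,D} P2:{R,S}

P1 drop B (A beats it: P:9>6 Q:10>7 R:11>8 S:9>1)
P1 drop C (A beats it: P:9>3 Q:10>3 R:11>4 S:9>0)
P2 drop P (R beats it: A:9>8 D:10>3)
P2 drop Q (R beats it: A:9>7 D:10>6)
P1→{A,D} P2→{R,S}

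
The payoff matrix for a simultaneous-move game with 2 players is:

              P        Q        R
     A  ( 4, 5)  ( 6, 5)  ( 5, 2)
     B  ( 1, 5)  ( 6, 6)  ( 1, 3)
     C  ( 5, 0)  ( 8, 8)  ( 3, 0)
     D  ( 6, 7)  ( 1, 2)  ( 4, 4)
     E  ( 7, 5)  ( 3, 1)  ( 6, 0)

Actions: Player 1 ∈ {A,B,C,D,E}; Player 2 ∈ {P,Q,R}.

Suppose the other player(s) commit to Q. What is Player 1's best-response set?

u_1(A vs Q) = 6
u_1(B vs Q) = 6
u_1(C vs Q) = 8
u_1(D vs Q) = 1
u_1(E vs Q) = 3
max payoff 8 at {C}

P1 best: {C}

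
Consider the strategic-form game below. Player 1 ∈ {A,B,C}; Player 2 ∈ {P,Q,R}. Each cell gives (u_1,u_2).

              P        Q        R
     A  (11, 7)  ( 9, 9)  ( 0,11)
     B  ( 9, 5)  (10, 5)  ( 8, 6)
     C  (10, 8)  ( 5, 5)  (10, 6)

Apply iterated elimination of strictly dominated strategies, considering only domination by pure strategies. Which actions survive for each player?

Remaining: P1:{A,C} P2:{P,R}

P2 drop Q (R beats it: A:11>9 B:6>5 C:6>5)
P1 drop B (C beats it: P:10>9 R:10>8)
P1→{A,C} P2→{P,R}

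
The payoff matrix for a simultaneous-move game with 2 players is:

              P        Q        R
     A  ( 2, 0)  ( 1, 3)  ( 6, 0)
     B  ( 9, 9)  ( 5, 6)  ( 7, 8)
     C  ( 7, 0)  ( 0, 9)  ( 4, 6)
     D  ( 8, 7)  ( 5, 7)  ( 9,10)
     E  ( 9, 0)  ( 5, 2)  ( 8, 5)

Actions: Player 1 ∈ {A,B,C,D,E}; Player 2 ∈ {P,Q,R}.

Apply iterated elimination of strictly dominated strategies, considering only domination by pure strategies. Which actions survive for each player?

P1 drop A (B beats it: P:9>2 Q:5>1 R:7>6)
P1 drop C (B beats it: P:9>7 Q:5>0 R:7>4)
P2 drop Q (R beats it: B:8>6 D:10>7 E:5>2)
P1→{B,D,E} P2→{P,R}

IESDS → P1:{B,D,E} P2:{P,R}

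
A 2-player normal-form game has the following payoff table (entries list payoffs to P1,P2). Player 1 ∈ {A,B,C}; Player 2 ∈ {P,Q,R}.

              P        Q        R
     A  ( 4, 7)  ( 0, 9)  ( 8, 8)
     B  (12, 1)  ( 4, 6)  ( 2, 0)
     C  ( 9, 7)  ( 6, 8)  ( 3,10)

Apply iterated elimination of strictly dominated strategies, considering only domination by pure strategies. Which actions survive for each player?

Survivors P1:{A,C} P2:{Q,R}

P2 drop P (Q beats it: A:9>7 B:6>1 C:8>7)
P1 drop B (C beats it: Q:6>4 R:3>2)
P1→{A,C} P2→{Q,R}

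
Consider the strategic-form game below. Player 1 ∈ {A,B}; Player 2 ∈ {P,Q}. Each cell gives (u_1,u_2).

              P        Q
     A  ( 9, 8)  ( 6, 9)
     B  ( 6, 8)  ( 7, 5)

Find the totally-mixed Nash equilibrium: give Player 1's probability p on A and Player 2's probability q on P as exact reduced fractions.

P1 indiff ⇒ q·9+(1-q)·6 = q·6+(1-q)·7 ⇒ q(3) = (1-q)(1) ⇒ q = 1/4
P2 indiff ⇒ p·8+(1-p)·8 = p·9+(1-p)·5 ⇒ p(-1) = (1-p)(-3) ⇒ p = 3/4

P1 mixes 3/4 on A; P2 mixes 1/4 on P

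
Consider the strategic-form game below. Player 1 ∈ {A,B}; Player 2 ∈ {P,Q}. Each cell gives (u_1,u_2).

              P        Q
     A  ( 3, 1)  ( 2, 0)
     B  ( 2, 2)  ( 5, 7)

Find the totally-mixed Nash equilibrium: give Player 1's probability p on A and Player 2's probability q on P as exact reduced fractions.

p=5/6, q=3/4

P1 indiff ⇒ q·3+(1-q)·2 = q·2+(1-q)·5 ⇒ q(1) = (1-q)(3) ⇒ q = 3/4
P2 indiff ⇒ p·1+(1-p)·2 = p·0+(1-p)·7 ⇒ p(1) = (1-p)(5) ⇒ p = 5/6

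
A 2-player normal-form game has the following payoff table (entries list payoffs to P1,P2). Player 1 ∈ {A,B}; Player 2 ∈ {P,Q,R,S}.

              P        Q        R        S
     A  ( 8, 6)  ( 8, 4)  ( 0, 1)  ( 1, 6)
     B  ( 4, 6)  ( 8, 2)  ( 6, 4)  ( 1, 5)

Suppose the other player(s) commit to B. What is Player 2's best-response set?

argmax u_2 = {P}

u_2(P vs B) = 6
u_2(Q vs B) = 2
u_2(R vs B) = 4
u_2(S vs B) = 5
max payoff 6 at {P}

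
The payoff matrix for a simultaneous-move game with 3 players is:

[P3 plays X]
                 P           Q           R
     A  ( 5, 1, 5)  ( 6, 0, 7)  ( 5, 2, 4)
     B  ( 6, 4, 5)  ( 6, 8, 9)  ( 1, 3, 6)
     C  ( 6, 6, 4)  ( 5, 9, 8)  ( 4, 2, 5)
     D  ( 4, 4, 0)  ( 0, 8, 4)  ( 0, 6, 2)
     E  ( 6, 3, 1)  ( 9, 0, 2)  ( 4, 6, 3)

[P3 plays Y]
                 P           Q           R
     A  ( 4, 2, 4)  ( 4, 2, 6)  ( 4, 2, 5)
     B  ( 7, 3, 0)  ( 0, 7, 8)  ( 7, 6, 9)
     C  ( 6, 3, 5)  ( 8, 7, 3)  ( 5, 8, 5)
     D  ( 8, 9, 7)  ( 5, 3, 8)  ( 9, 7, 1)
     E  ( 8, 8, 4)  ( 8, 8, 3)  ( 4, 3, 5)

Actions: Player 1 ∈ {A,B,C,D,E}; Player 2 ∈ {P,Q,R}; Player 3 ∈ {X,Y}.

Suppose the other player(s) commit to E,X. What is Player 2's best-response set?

u_2(P vs E,X) = 3
u_2(Q vs E,X) = 0
u_2(R vs E,X) = 6
max payoff 6 at {R}

argmax u_2 = {R}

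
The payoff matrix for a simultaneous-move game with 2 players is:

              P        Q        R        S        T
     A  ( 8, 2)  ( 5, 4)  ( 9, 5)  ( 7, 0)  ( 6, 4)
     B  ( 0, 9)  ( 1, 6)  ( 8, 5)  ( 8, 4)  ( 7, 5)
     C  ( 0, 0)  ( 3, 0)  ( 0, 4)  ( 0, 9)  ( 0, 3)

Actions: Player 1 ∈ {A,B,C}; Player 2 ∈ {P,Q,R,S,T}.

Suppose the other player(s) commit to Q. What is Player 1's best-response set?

argmax u_1 = {A}

u_1(A vs Q) = 5
u_1(B vs Q) = 1
u_1(C vs Q) = 3
max payoff 5 at {A}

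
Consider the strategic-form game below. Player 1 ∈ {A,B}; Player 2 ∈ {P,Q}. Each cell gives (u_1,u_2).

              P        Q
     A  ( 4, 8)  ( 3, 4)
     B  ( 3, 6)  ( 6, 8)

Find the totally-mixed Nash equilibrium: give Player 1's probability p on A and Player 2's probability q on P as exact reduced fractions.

(p,q) = (1/3, 3/4)

P1 indiff ⇒ q·4+(1-q)·3 = q·3+(1-q)·6 ⇒ q(1) = (1-q)(3) ⇒ q = 3/4
P2 indiff ⇒ p·8+(1-p)·6 = p·4+(1-p)·8 ⇒ p(4) = (1-p)(2) ⇒ p = 1/3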